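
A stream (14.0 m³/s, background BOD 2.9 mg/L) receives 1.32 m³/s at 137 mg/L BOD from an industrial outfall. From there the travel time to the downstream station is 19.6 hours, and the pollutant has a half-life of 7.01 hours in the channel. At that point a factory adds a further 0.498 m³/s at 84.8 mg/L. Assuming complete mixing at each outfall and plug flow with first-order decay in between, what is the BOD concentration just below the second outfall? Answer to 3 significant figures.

Mixed concentration C = ΣQC/ΣQ = (14.00·2.900 + 1.320·137.0) / 15.32 = 221.4/15.32 = 14.45 mg/L; combined flow 15.32 m³/s.
Half-life 7.01 h → k = ln 2 / 7.01 = 0.09888 h⁻¹ = 2.373 d⁻¹.
Decay over the reach: 14.45·exp(−kt) = 14.45·0.1440 = 2.081 mg/L.
Second outfall: C = (15.32·2.081 + 0.4980·84.80)/15.82 = 4.685 mg/L.

4.69 mg/L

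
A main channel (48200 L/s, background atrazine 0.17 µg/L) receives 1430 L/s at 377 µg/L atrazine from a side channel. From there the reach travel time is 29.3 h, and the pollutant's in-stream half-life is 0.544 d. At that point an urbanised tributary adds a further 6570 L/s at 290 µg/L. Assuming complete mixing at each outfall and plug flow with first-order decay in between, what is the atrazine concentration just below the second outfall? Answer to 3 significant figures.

Mass balance: C = (48200·0.1700 + 1430·377.0) / 49630 = 547300/49630 = 11.03 µg/L; combined flow 49630 L/s.
Half-life 0.544 d → k = ln 2 / 0.544 = 1.274 d⁻¹.
First-order decay: C = 11.03·exp(−k·t) = 11.03·0.2111 = 2.328 µg/L.
Second outfall: C = (49630·2.328 + 6570·290.0)/56200 = 35.96 µg/L.

36.0 µg/L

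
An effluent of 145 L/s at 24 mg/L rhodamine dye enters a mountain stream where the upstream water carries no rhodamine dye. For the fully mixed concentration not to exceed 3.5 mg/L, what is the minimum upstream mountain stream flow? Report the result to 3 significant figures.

849 L/s

Set C_mix = 3.5: (Q·0 + 145.0·24.00) / (Q + 145.0) = 3.5
→ Q = 145.0·(24.00 − 3.5)/(3.5 − 0) = 849.3 L/s.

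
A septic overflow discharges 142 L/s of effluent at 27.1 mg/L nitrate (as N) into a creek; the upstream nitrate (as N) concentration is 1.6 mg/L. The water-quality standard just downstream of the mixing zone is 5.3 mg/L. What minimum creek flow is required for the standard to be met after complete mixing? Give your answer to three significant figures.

Set C_mix = 5.3: (Q·1.600 + 142.0·27.10) / (Q + 142.0) = 5.3
→ Q = 142.0·(27.10 − 5.3)/(5.3 − 1.600) = 836.6 L/s.

837 L/s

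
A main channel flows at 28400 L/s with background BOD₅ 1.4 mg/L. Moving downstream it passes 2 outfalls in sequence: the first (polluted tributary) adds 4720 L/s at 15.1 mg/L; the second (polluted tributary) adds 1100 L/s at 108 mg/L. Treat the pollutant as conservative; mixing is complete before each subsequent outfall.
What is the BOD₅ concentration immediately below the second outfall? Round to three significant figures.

6.72 mg/L

Outfall 1: combined Q = 33120 L/s; C = (28400·1.400 + 4720·15.10)/33120 = 3.352 mg/L.
Outfall 2: combined Q = 34220 L/s; C = (33120·3.352 + 1100·108.0)/34220 = 6.716 mg/L.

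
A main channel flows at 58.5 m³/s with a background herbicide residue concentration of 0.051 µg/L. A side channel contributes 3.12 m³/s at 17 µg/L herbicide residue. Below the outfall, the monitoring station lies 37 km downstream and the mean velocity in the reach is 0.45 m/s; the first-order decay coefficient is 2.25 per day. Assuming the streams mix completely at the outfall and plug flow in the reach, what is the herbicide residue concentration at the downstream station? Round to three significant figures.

0.107 µg/L

Mixed concentration C = ΣQC/ΣQ = (58.50·0.05100 + 3.120·17.00) / 61.62 = 56.02/61.62 = 0.9092 µg/L.
Travel time t = 37·1000 / 0.45 = 82220 s = 22.84 h.
First-order decay: C = 0.9092·exp(−k·t) = 0.9092·0.1175 = 0.1068 µg/L.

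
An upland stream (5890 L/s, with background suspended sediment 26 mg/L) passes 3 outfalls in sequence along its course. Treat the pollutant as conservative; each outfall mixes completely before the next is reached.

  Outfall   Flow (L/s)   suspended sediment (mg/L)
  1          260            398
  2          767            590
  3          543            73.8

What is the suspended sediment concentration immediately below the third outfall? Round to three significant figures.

100 mg/L

After outfall 1: Q = 5890 + 260.0 = 6150 L/s; C = (5890·26.00 + 260.0·398.0)/6150 = 41.73 mg/L.
After outfall 2: Q = 6150 + 767.0 = 6917 L/s; C = (6150·41.73 + 767.0·590.0)/6917 = 102.5 mg/L.
After outfall 3: Q = 6917 + 543.0 = 7460 L/s; C = (6917·102.5 + 543.0·73.80)/7460 = 100.4 mg/L.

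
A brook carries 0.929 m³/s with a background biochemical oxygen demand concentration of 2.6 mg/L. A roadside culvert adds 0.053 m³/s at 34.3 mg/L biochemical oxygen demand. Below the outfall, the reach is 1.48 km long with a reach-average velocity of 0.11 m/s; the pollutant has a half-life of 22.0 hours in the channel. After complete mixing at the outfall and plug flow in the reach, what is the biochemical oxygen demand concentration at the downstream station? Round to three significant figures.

Conservation of mass: C = (0.9290·2.600 + 0.05300·34.30) / 0.9820 = 4.233/0.9820 = 4.311 mg/L.
Travel time t = 1.48·1000 / 0.11 = 13450 s = 3.737 h.
Half-life 22.0 h → k = ln 2 / 22.0 = 0.03151 h⁻¹ = 0.7562 d⁻¹.
Decay over the reach: 4.311·exp(−kt) = 4.311·0.8889 = 3.832 mg/L.

3.83 mg/L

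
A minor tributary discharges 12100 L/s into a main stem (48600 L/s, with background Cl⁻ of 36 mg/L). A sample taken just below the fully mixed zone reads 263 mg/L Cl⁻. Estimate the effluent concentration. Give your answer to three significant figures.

Mass balance: 48600·36.00 + 12100·Cₑ = 60700·263.0
→ Cₑ = (60700·263.0 − 48600·36.00) / 12100 = 1175 mg/L.

1170 mg/L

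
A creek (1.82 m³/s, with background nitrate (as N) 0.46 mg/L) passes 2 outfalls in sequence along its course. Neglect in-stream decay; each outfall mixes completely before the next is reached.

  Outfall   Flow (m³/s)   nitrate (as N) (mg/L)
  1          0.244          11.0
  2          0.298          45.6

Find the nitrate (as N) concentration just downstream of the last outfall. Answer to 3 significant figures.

7.24 mg/L

After outfall 1: Q = 1.820 + 0.2440 = 2.064 m³/s; C = (1.820·0.4600 + 0.2440·11.00)/2.064 = 1.706 mg/L.
After outfall 2: Q = 2.064 + 0.2980 = 2.362 m³/s; C = (2.064·1.706 + 0.2980·45.60)/2.362 = 7.244 mg/L.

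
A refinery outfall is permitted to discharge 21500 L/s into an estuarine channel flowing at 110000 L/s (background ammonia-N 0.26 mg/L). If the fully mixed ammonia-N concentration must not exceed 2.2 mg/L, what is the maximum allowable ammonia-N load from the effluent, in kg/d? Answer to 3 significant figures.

22500 kg/d

Mass balance at the limit: 110000·0.2600 + 21500·Cₑ = 131500·2.2 → Cₑ = 12.13 mg/L.
21500 L/s = 21.50 m³/s. Load = 21.50 m³/s × 12.13 g/m³ × 86 400 s/d = 22520 kg/d.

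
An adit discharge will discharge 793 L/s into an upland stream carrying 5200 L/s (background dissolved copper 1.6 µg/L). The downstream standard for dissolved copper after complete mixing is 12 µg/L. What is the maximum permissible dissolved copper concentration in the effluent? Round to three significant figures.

At the limit, (Qr·Cr + Qe·Cₑ)/(Qr + Qe) = 12:
Cₑ = (5993·12 − 5200·1.600) / 793.0 = 80.20 µg/L.

80.2 µg/L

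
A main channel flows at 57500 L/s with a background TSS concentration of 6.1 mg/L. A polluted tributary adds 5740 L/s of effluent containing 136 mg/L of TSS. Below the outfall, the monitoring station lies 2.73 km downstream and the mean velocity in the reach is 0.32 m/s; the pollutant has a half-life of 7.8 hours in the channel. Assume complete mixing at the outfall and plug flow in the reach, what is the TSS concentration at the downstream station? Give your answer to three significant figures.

14.5 mg/L

Flow-weighted average: C = (57500·6.100 + 5740·136.0) / 63240 = 1131000/63240 = 17.89 mg/L.
Travel time t = 2.73·1000 / 0.32 = 8531 s = 2.370 h.
Half-life 7.8 h → k = ln 2 / 7.8 = 0.08887 h⁻¹ = 2.133 d⁻¹.
Applying C = C₀e^(−kt): 17.89 × 0.8101 = 14.49 mg/L.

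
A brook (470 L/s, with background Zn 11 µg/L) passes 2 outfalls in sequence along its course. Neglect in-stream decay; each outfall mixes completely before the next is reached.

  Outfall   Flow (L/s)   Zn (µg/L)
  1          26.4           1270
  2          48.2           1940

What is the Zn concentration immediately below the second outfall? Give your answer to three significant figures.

After outfall 1: Q = 470.0 + 26.40 = 496.4 L/s; C = (470.0·11.00 + 26.40·1270)/496.4 = 77.96 µg/L.
After outfall 2: Q = 496.4 + 48.20 = 544.6 L/s; C = (496.4·77.96 + 48.20·1940)/544.6 = 242.8 µg/L.

243 µg/L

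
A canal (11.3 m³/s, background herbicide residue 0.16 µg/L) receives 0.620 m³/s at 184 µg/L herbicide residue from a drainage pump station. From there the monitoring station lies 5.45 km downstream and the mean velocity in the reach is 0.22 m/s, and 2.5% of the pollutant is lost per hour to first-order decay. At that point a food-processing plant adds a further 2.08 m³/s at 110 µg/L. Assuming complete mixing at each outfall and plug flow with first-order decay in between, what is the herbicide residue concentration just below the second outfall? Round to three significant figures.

Mass balance: C = (11.30·0.1600 + 0.6200·184.0) / 11.92 = 115.9/11.92 = 9.722 µg/L; combined flow 11.92 m³/s.
Travel time t = 5.45·1000 / 0.22 = 24770 s = 6.881 h.
2.5%/h lost → k = −ln(1 − 0.025) = 0.02532 h⁻¹.
Applying C = C₀e^(−kt): 9.722 × 0.8401 = 8.168 µg/L.
Second outfall: C = (11.92·8.168 + 2.080·110.0)/14.00 = 23.30 µg/L.

23.3 µg/L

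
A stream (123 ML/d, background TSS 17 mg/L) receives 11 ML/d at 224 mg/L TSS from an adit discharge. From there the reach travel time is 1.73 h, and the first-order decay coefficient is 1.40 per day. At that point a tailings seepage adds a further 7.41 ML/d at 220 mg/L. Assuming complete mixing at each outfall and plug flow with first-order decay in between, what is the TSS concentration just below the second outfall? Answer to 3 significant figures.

40.6 mg/L

Conservation of mass: C = (123.0·17.00 + 11.00·224.0) / 134.0 = 4555/134.0 = 33.99 mg/L; combined flow 134.0 ML/d.
Decay over the reach: 33.99·exp(−kt) = 33.99·0.9040 = 30.73 mg/L.
Second outfall: C = (134.0·30.73 + 7.410·220.0)/141.4 = 40.65 mg/L.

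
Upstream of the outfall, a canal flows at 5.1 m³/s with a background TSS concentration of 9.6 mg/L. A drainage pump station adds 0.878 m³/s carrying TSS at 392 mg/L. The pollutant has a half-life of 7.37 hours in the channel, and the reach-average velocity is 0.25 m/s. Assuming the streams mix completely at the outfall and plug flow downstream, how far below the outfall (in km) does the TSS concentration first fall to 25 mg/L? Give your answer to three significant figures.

Mixed concentration C = ΣQC/ΣQ = (5.100·9.600 + 0.8780·392.0) / 5.978 = 393.1/5.978 = 65.76 mg/L.
Half-life 7.37 h → k = ln 2 / 7.37 = 0.09405 h⁻¹ = 2.257 d⁻¹.
Set 65.76·exp(−k·t) = 25 → t = ln(65.76/25)/k = 37020 s = 10.28 h.
Distance = v·t = 0.25·37020 = 9255 m = 9.255 km.

9.26 km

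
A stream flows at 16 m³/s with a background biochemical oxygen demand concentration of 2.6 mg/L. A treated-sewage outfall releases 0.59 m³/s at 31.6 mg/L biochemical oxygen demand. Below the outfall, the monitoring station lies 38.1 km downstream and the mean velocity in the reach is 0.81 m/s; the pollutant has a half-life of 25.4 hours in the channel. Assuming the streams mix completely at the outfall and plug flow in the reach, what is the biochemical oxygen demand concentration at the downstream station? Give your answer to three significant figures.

After mixing, C = (16.00·2.600 + 0.5900·31.60) / 16.59 = 60.24/16.59 = 3.631 mg/L.
Travel time t = 38.1·1000 / 0.81 = 47040 s = 13.07 h.
Half-life 25.4 h → k = ln 2 / 25.4 = 0.02729 h⁻¹ = 0.6549 d⁻¹.
Decay over the reach: 3.631·exp(−kt) = 3.631·0.7001 = 2.542 mg/L.

2.54 mg/L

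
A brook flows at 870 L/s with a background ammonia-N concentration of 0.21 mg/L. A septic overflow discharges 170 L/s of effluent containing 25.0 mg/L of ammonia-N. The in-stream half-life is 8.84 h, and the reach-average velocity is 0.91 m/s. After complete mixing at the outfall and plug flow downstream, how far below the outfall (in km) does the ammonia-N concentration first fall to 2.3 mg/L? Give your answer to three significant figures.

Mixed concentration C = ΣQC/ΣQ = (870.0·0.2100 + 170.0·25.00) / 1040 = 4433/1040 = 4.262 mg/L.
Half-life 8.84 h → k = ln 2 / 8.84 = 0.07841 h⁻¹ = 1.882 d⁻¹.
Set 4.262·exp(−k·t) = 2.3 → t = ln(4.262/2.3)/k = 28320 s = 7.867 h.
Distance = v·t = 0.91·28320 = 25770 m = 25.77 km.

25.8 km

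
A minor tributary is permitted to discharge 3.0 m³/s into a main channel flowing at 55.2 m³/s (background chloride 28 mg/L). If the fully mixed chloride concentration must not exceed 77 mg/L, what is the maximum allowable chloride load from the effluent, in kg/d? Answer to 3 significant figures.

Mass balance at the limit: 55.20·28.00 + 3.000·Cₑ = 58.20·77 → Cₑ = 978.6 mg/L.
Load = 3.000 m³/s × 978.6 g/m³ × 86 400 s/d = 253700 kg/d.

254000 kg/d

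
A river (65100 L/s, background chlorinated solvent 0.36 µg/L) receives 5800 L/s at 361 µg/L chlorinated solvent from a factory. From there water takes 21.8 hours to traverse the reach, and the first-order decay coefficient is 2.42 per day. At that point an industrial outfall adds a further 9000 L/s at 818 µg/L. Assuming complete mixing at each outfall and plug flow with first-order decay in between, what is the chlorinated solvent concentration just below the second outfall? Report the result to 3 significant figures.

95.1 µg/L

Conservation of mass: C = (65100·0.3600 + 5800·361.0) / 70900 = 2117000/70900 = 29.86 µg/L; combined flow 70900 L/s.
Decay over the reach: 29.86·exp(−kt) = 29.86·0.1110 = 3.315 µg/L.
Second outfall: C = (70900·3.315 + 9000·818.0)/79900 = 95.08 µg/L.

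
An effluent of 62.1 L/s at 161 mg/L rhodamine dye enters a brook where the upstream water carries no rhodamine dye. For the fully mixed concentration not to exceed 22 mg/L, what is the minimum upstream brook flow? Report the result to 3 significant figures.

Set C_mix = 22: (Q·0 + 62.10·161.0) / (Q + 62.10) = 22
→ Q = 62.10·(161.0 − 22)/(22 − 0) = 392.4 L/s.

392 L/s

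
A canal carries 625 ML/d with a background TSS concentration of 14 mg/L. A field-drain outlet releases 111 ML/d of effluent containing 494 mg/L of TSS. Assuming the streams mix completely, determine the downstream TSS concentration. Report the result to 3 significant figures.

86.4 mg/L

Flow-weighted average: C = (625.0·14.00 + 111.0·494.0) / 736.0 = 63580/736.0 = 86.39 mg/L.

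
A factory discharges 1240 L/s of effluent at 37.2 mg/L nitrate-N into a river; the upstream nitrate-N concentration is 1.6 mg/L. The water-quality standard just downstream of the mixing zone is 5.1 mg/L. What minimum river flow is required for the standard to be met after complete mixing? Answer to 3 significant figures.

Set C_mix = 5.1: (Q·1.600 + 1240·37.20) / (Q + 1240) = 5.1
→ Q = 1240·(37.20 − 5.1)/(5.1 − 1.600) = 11370 L/s.

11400 L/s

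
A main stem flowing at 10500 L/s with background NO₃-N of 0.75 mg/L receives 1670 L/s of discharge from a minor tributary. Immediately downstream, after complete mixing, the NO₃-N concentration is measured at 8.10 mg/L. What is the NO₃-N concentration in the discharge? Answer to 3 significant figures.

Mass balance: 10500·0.7500 + 1670·Cₑ = 12170·8.100
→ Cₑ = (12170·8.100 − 10500·0.7500) / 1670 = 54.31 mg/L.

54.3 mg/L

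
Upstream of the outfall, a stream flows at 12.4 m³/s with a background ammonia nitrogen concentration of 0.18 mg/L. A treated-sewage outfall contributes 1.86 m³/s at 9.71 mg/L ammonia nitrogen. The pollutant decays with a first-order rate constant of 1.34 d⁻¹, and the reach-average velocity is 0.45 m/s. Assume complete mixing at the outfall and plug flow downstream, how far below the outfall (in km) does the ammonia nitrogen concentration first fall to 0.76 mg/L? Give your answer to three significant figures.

Mixed concentration C = ΣQC/ΣQ = (12.40·0.1800 + 1.860·9.710) / 14.26 = 20.29/14.26 = 1.423 mg/L.
Set 1.423·exp(−k·t) = 0.76 → t = ln(1.423/0.76)/k = 40440 s = 11.23 h.
Distance = v·t = 0.45·40440 = 18200 m = 18.20 km.

18.2 km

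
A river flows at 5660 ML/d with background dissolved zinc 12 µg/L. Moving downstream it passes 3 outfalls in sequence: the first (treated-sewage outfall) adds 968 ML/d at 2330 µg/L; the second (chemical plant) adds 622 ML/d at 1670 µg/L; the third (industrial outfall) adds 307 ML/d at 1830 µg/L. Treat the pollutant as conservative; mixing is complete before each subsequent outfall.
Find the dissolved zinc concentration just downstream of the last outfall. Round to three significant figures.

Outfall 1: combined Q = 6628 ML/d; C = (5660·12.00 + 968.0·2330)/6628 = 350.5 µg/L.
Outfall 2: combined Q = 7250 ML/d; C = (6628·350.5 + 622.0·1670)/7250 = 463.7 µg/L.
Outfall 3: combined Q = 7557 ML/d; C = (7250·463.7 + 307.0·1830)/7557 = 519.2 µg/L.

519 µg/L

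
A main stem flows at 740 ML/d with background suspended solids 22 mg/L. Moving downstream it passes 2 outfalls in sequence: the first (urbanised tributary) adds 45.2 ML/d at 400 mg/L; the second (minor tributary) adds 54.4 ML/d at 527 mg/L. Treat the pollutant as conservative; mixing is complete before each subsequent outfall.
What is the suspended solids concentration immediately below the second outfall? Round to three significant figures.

Outfall 1: combined Q = 785.2 ML/d; C = (740.0·22.00 + 45.20·400.0)/785.2 = 43.76 mg/L.
Outfall 2: combined Q = 839.6 ML/d; C = (785.2·43.76 + 54.40·527.0)/839.6 = 75.07 mg/L.

75.1 mg/L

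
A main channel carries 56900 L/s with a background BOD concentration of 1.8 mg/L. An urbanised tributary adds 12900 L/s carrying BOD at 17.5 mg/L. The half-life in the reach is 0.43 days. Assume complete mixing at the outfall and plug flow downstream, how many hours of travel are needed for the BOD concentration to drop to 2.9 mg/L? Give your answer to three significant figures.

Mixed concentration C = ΣQC/ΣQ = (56900·1.800 + 12900·17.50) / 69800 = 328200/69800 = 4.702 mg/L.
Half-life 0.43 d → k = ln 2 / 0.43 = 1.612 d⁻¹.
4.702·exp(−k·t) = 2.9 → t = ln(4.702/2.9)/k = 25900 s = 7.194 h.

7.19 h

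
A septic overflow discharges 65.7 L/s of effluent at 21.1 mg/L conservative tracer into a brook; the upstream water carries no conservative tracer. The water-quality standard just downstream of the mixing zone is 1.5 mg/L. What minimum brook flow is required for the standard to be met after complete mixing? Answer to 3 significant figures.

858 L/s

Set C_mix = 1.5: (Q·0 + 65.70·21.10) / (Q + 65.70) = 1.5
→ Q = 65.70·(21.10 − 1.5)/(1.5 − 0) = 858.5 L/s.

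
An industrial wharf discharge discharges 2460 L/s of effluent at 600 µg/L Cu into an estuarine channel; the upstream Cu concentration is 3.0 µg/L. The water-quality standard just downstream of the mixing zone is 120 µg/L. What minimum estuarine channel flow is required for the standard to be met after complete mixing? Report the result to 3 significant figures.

10100 L/s

Set C_mix = 120: (Q·3.000 + 2460·600.0) / (Q + 2460) = 120
→ Q = 2460·(600.0 − 120)/(120 − 3.000) = 10090 L/s.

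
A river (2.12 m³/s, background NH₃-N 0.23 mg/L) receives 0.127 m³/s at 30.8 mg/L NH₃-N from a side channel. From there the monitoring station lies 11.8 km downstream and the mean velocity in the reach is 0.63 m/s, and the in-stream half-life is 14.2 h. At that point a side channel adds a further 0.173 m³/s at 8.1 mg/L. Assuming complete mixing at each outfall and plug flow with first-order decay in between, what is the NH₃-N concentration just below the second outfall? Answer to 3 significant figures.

1.99 mg/L

After mixing, C = (2.120·0.2300 + 0.1270·30.80) / 2.247 = 4.399/2.247 = 1.958 mg/L; combined flow 2.247 m³/s.
Travel time t = 11.8·1000 / 0.63 = 18730 s = 5.203 h.
Half-life 14.2 h → k = ln 2 / 14.2 = 0.04881 h⁻¹ = 1.172 d⁻¹.
Applying C = C₀e^(−kt): 1.958 × 0.7757 = 1.519 mg/L.
Second outfall: C = (2.247·1.519 + 0.1730·8.100)/2.420 = 1.989 mg/L.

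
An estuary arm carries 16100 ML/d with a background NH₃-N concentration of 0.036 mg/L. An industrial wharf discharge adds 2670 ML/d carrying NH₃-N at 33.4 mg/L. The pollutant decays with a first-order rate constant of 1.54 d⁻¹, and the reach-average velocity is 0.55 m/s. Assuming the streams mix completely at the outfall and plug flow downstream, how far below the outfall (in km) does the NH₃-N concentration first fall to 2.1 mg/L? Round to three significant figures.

Conservation of mass: C = (16100·0.03600 + 2670·33.40) / 18770 = 89760/18770 = 4.782 mg/L.
Set 4.782·exp(−k·t) = 2.1 → t = ln(4.782/2.1)/k = 46170 s = 12.82 h.
Distance = v·t = 0.55·46170 = 25390 m = 25.39 km.

25.4 km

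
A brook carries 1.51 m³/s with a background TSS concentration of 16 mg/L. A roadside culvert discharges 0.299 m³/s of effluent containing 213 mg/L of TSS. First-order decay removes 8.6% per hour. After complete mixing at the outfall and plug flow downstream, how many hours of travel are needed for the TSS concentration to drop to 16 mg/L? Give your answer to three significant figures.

12.3 h

Mass balance: C = (1.510·16.00 + 0.2990·213.0) / 1.809 = 87.85/1.809 = 48.56 mg/L.
8.6%/h lost → k = −ln(1 − 0.086) = 0.08992 h⁻¹.
48.56·exp(−k·t) = 16 → t = ln(48.56/16)/k = 44450 s = 12.35 h.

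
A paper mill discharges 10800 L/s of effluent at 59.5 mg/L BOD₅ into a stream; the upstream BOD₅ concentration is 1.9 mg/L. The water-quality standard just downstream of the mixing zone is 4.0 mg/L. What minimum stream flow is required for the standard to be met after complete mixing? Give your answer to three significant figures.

Set C_mix = 4.0: (Q·1.900 + 10800·59.50) / (Q + 10800) = 4.0
→ Q = 10800·(59.50 − 4.0)/(4.0 − 1.900) = 285400 L/s.

285000 L/s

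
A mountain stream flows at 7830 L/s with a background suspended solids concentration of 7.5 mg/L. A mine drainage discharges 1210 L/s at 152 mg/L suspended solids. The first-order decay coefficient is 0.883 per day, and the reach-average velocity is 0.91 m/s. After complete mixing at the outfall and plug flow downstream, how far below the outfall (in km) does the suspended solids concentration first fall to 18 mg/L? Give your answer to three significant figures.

Conservation of mass: C = (7830·7.500 + 1210·152.0) / 9040 = 242600/9040 = 26.84 mg/L.
Set 26.84·exp(−k·t) = 18 → t = ln(26.84/18)/k = 39100 s = 10.86 h.
Distance = v·t = 0.91·39100 = 35580 m = 35.58 km.

35.6 km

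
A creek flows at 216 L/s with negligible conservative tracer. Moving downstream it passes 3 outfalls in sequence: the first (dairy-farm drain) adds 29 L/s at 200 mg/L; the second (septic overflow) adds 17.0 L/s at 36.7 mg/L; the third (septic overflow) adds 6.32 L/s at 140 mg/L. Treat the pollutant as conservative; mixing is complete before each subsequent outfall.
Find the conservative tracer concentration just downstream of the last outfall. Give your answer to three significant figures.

27.2 mg/L

Outfall 1: combined Q = 245.0 L/s; C = (216.0·0 + 29.00·200.0)/245.0 = 23.67 mg/L.
Outfall 2: combined Q = 262.0 L/s; C = (245.0·23.67 + 17.00·36.70)/262.0 = 24.52 mg/L.
Outfall 3: combined Q = 268.3 L/s; C = (262.0·24.52 + 6.320·140.0)/268.3 = 27.24 mg/L.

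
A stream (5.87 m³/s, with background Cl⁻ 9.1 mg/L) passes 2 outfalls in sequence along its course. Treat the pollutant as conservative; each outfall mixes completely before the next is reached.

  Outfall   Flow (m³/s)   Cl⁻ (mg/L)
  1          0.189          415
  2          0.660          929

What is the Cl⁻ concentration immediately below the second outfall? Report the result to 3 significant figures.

After outfall 1: Q = 5.870 + 0.1890 = 6.059 m³/s; C = (5.870·9.100 + 0.1890·415.0)/6.059 = 21.76 mg/L.
After outfall 2: Q = 6.059 + 0.6600 = 6.719 m³/s; C = (6.059·21.76 + 0.6600·929.0)/6.719 = 110.9 mg/L.

111 mg/L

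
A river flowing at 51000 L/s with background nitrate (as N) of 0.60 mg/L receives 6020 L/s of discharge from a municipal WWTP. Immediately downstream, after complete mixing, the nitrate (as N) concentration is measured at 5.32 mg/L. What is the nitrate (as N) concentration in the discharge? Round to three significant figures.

45.3 mg/L

Mass balance: 51000·0.6000 + 6020·Cₑ = 57020·5.320
→ Cₑ = (57020·5.320 − 51000·0.6000) / 6020 = 45.31 mg/L.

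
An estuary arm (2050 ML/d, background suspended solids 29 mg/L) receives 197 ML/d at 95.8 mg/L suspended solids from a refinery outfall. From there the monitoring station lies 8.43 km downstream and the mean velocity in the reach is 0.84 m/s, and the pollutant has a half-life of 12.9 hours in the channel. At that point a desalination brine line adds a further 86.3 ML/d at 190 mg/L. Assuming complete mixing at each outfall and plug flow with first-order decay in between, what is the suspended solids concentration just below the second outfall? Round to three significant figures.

35.9 mg/L

After mixing, C = (2050·29.00 + 197.0·95.80) / 2247 = 78320/2247 = 34.86 mg/L; combined flow 2247 ML/d.
Travel time t = 8.43·1000 / 0.84 = 10040 s = 2.788 h.
Half-life 12.9 h → k = ln 2 / 12.9 = 0.05373 h⁻¹ = 1.290 d⁻¹.
First-order decay: C = 34.86·exp(−k·t) = 34.86·0.8609 = 30.01 mg/L.
At the second outfall, C = (2247·30.01 + 86.30·190.0) / (2247 + 86.30) = 35.93 mg/L.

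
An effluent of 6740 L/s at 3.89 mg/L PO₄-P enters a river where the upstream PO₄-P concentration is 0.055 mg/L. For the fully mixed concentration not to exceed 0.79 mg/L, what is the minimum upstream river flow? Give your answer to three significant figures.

28400 L/s

Set C_mix = 0.79: (Q·0.05500 + 6740·3.890) / (Q + 6740) = 0.79
→ Q = 6740·(3.890 − 0.79)/(0.79 − 0.05500) = 28430 L/s.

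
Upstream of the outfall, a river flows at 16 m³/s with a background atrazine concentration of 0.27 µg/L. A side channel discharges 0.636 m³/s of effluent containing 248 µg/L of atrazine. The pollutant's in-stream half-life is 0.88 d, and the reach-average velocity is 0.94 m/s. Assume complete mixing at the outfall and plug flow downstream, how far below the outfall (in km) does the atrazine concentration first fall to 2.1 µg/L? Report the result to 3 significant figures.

158 km

Mixed concentration C = ΣQC/ΣQ = (16.00·0.2700 + 0.6360·248.0) / 16.64 = 162.0/16.64 = 9.741 µg/L.
Half-life 0.88 d → k = ln 2 / 0.88 = 0.7877 d⁻¹.
Set 9.741·exp(−k·t) = 2.1 → t = ln(9.741/2.1)/k = 168300 s = 46.75 h.
Distance = v·t = 0.94·168300 = 158200 m = 158.2 km.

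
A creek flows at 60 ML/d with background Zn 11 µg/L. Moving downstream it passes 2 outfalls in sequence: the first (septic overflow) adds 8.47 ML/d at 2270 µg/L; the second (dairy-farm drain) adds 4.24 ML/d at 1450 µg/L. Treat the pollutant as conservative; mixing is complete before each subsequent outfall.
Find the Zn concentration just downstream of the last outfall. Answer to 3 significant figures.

358 µg/L

Below outfall 1: Q → 68.47 ML/d, C = (60.00·11.00 + 8.470·2270)/68.47 = 290.4 µg/L.
Below outfall 2: Q → 72.71 ML/d, C = (68.47·290.4 + 4.240·1450)/72.71 = 358.1 µg/L.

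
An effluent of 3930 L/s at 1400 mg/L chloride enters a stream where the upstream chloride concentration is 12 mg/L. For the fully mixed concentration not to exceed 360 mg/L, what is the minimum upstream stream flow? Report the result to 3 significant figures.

Set C_mix = 360: (Q·12.00 + 3930·1400) / (Q + 3930) = 360
→ Q = 3930·(1400 − 360)/(360 − 12.00) = 11740 L/s.

11700 L/s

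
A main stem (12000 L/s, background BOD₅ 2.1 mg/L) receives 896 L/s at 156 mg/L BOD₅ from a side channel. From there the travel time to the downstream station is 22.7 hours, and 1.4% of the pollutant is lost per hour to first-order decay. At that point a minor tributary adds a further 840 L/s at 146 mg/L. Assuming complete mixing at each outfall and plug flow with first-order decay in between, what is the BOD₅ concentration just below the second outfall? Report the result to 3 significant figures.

17.6 mg/L

Flow-weighted average: C = (12000·2.100 + 896.0·156.0) / 12900 = 165000/12900 = 12.79 mg/L; combined flow 12900 L/s.
1.4%/h lost → k = −ln(1 − 0.014) = 0.01410 h⁻¹.
Decay over the reach: 12.79·exp(−kt) = 12.79·0.7261 = 9.289 mg/L.
At the second outfall, C = (12900·9.289 + 840.0·146.0) / (12900 + 840.0) = 17.65 mg/L.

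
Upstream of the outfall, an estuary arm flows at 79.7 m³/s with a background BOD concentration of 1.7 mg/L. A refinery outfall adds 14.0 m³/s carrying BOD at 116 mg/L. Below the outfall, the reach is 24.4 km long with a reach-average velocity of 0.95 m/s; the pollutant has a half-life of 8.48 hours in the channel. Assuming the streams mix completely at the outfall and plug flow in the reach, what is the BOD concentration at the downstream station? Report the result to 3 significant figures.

Mass balance: C = (79.70·1.700 + 14.00·116.0) / 93.70 = 1759/93.70 = 18.78 mg/L.
Travel time t = 24.4·1000 / 0.95 = 25680 s = 7.135 h.
Half-life 8.48 h → k = ln 2 / 8.48 = 0.08174 h⁻¹ = 1.962 d⁻¹.
Applying C = C₀e^(−kt): 18.78 × 0.5581 = 10.48 mg/L.

10.5 mg/L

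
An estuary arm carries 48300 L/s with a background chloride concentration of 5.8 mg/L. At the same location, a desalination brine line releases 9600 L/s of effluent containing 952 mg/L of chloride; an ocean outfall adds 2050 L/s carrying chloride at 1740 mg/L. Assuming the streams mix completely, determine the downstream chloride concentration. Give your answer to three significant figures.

After mixing, C = (48300·5.800 + 9600·952.0 + 2050·1740) / 59950 = 12990000/59950 = 216.6 mg/L.

217 mg/L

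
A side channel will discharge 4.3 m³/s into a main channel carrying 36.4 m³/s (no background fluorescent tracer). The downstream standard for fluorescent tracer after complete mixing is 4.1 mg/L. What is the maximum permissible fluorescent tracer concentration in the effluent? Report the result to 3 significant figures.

At the limit, (Qr·Cr + Qe·Cₑ)/(Qr + Qe) = 4.1:
Cₑ = (40.70·4.1 − 36.40·0) / 4.300 = 38.81 mg/L.

38.8 mg/L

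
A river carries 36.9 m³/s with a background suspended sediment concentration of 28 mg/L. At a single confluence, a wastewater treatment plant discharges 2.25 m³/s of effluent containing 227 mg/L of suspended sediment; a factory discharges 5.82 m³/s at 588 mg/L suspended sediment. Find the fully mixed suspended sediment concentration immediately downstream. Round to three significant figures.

Mass balance: C = (36.90·28.00 + 2.250·227.0 + 5.820·588.0) / 44.97 = 4966/44.97 = 110.4 mg/L.

110 mg/L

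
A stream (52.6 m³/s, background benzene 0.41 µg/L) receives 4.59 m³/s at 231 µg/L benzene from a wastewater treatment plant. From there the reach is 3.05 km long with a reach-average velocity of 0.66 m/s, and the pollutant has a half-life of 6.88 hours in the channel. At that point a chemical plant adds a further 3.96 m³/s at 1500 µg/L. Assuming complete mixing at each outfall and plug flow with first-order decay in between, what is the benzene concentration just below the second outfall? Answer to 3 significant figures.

113 µg/L

Mixed concentration C = ΣQC/ΣQ = (52.60·0.4100 + 4.590·231.0) / 57.19 = 1082/57.19 = 18.92 µg/L; combined flow 57.19 m³/s.
Travel time t = 3.05·1000 / 0.66 = 4621 s = 1.284 h.
Half-life 6.88 h → k = ln 2 / 6.88 = 0.1007 h⁻¹ = 2.418 d⁻¹.
Applying C = C₀e^(−kt): 18.92 × 0.8787 = 16.62 µg/L.
At the second outfall, C = (57.19·16.62 + 3.960·1500) / (57.19 + 3.960) = 112.7 µg/L.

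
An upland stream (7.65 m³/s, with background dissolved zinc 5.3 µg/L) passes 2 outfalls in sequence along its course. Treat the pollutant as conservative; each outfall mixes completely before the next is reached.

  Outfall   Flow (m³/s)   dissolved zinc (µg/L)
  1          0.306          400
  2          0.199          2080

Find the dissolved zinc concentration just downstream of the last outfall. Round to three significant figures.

After outfall 1: Q = 7.650 + 0.3060 = 7.956 m³/s; C = (7.650·5.300 + 0.3060·400.0)/7.956 = 20.48 µg/L.
After outfall 2: Q = 7.956 + 0.1990 = 8.155 m³/s; C = (7.956·20.48 + 0.1990·2080)/8.155 = 70.74 µg/L.

70.7 µg/L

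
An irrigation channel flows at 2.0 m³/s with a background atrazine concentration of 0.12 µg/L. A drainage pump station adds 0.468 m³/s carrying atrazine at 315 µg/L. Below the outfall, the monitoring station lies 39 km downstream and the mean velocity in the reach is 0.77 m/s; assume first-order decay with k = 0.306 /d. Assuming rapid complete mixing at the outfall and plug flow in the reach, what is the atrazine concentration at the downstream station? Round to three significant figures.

Mass balance: C = (2.000·0.1200 + 0.4680·315.0) / 2.468 = 147.7/2.468 = 59.83 µg/L.
Travel time t = 39·1000 / 0.77 = 50650 s = 14.07 h.
Decay over the reach: 59.83·exp(−kt) = 59.83·0.8358 = 50.00 µg/L.

50.0 µg/L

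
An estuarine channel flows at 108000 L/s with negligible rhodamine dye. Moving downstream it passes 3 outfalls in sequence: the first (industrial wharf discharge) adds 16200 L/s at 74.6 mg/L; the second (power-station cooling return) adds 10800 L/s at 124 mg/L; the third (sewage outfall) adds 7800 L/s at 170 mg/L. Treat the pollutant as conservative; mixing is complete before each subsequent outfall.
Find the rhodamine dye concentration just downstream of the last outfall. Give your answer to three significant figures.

27.1 mg/L

After outfall 1: Q = 108000 + 16200 = 124200 L/s; C = (108000·0 + 16200·74.60)/124200 = 9.730 mg/L.
After outfall 2: Q = 124200 + 10800 = 135000 L/s; C = (124200·9.730 + 10800·124.0)/135000 = 18.87 mg/L.
After outfall 3: Q = 135000 + 7800 = 142800 L/s; C = (135000·18.87 + 7800·170.0)/142800 = 27.13 mg/L.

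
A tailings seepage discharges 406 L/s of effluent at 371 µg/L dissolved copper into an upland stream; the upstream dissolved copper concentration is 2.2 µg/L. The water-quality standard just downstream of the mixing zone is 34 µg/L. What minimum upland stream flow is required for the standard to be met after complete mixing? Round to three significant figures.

Set C_mix = 34: (Q·2.200 + 406.0·371.0) / (Q + 406.0) = 34
→ Q = 406.0·(371.0 − 34)/(34 − 2.200) = 4303 L/s.

4300 L/s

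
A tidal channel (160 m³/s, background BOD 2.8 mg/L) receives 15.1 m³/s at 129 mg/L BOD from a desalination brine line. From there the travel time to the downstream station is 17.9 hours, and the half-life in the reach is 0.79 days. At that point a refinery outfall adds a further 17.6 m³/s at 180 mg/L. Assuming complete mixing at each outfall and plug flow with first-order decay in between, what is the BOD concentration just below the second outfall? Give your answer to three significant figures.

22.9 mg/L

Mass balance: C = (160.0·2.800 + 15.10·129.0) / 175.1 = 2396/175.1 = 13.68 mg/L; combined flow 175.1 m³/s.
Half-life 0.79 d → k = ln 2 / 0.79 = 0.8774 d⁻¹.
Applying C = C₀e^(−kt): 13.68 × 0.5198 = 7.112 mg/L.
At the second outfall, C = (175.1·7.112 + 17.60·180.0) / (175.1 + 17.60) = 22.90 mg/L.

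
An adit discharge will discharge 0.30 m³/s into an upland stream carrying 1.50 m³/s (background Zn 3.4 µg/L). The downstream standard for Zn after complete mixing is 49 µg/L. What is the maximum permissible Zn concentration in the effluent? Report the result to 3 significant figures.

277 µg/L

At the limit, (Qr·Cr + Qe·Cₑ)/(Qr + Qe) = 49:
Cₑ = (1.800·49 − 1.500·3.400) / 0.3000 = 277.0 µg/L.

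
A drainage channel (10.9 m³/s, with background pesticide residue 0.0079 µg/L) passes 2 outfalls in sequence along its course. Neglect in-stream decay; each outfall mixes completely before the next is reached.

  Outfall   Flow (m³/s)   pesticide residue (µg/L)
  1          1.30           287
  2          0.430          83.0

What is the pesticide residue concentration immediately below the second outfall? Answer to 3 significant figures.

32.4 µg/L

Below outfall 1: Q → 12.20 m³/s, C = (10.90·0.007900 + 1.300·287.0)/12.20 = 30.59 µg/L.
Below outfall 2: Q → 12.63 m³/s, C = (12.20·30.59 + 0.4300·83.00)/12.63 = 32.37 µg/L.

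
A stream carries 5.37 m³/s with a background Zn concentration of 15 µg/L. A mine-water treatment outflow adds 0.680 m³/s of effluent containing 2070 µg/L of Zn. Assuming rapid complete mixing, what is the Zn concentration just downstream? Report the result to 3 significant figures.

246 µg/L

Conservation of mass: C = (5.370·15.00 + 0.6800·2070) / 6.050 = 1488/6.050 = 246.0 µg/L.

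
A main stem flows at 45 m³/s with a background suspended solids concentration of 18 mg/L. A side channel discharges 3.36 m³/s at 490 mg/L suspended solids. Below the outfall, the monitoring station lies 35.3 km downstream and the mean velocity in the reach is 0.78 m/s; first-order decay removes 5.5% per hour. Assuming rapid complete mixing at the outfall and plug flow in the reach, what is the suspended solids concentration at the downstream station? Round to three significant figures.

Flow-weighted average: C = (45.00·18.00 + 3.360·490.0) / 48.36 = 2456/48.36 = 50.79 mg/L.
Travel time t = 35.3·1000 / 0.78 = 45260 s = 12.57 h.
5.5%/h lost → k = −ln(1 − 0.055) = 0.05657 h⁻¹.
First-order decay: C = 50.79·exp(−k·t) = 50.79·0.4911 = 24.94 mg/L.

24.9 mg/L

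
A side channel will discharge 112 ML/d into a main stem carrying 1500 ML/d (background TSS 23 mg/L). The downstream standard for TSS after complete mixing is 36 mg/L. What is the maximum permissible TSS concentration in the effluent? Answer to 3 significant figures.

At the limit, (Qr·Cr + Qe·Cₑ)/(Qr + Qe) = 36:
Cₑ = (1612·36 − 1500·23.00) / 112.0 = 210.1 mg/L.

210 mg/L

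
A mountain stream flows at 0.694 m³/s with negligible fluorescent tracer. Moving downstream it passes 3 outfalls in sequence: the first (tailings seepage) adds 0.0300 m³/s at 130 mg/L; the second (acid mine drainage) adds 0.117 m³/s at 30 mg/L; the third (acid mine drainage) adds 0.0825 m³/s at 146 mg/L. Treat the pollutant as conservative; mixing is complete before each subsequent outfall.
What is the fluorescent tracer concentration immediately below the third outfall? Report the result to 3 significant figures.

21.1 mg/L

Outfall 1: combined Q = 0.7240 m³/s; C = (0.6940·0 + 0.03000·130.0)/0.7240 = 5.387 mg/L.
Outfall 2: combined Q = 0.8410 m³/s; C = (0.7240·5.387 + 0.1170·30.00)/0.8410 = 8.811 mg/L.
Outfall 3: combined Q = 0.9235 m³/s; C = (0.8410·8.811 + 0.08250·146.0)/0.9235 = 21.07 mg/L.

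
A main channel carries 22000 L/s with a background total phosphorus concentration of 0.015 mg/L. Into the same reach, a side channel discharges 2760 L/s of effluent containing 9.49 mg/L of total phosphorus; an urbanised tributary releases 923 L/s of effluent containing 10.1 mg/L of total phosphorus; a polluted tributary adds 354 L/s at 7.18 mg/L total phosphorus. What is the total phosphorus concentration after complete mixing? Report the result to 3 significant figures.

1.47 mg/L

Mass balance: C = (22000·0.01500 + 2760·9.490 + 923.0·10.10 + 354.0·7.180) / 26040 = 38390/26040 = 1.474 mg/L.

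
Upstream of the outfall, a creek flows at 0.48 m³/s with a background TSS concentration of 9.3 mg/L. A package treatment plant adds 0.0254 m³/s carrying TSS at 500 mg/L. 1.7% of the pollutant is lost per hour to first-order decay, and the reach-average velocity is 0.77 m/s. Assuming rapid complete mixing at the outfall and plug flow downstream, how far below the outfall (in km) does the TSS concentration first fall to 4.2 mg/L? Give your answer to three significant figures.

338 km

Mixed concentration C = ΣQC/ΣQ = (0.4800·9.300 + 0.02540·500.0) / 0.5054 = 17.16/0.5054 = 33.96 mg/L.
1.7%/h lost → k = −ln(1 − 0.017) = 0.01715 h⁻¹.
Set 33.96·exp(−k·t) = 4.2 → t = ln(33.96/4.2)/k = 438800 s = 121.9 h.
Distance = v·t = 0.77·438800 = 337900 m = 337.9 km.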